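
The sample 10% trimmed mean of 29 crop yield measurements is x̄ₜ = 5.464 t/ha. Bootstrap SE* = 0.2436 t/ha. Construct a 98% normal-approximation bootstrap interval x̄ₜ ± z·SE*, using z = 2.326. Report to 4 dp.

(4.8974, 6.0306)

Margin = 2.326 × 0.2436 = 0.56661
Interval: 5.464 ± 0.56661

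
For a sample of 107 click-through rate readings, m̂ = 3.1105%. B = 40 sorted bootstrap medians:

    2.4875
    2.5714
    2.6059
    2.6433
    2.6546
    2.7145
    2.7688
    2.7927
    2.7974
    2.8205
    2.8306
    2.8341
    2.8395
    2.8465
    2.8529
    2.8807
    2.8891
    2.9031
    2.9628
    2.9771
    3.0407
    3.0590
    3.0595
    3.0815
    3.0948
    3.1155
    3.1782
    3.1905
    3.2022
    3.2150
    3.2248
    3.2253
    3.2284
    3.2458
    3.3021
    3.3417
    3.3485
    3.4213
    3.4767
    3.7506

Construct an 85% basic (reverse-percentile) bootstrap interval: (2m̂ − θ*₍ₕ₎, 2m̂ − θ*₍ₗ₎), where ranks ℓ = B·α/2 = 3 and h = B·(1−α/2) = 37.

(2.8725, 3.6151)

Percentile endpoints at ranks 3 and 37: θ*₍3₎ = 2.6059, θ*₍37₎ = 3.3485.
Basic interval reflects these around m̂:
  lower = 2 × 3.1105 − 3.3485 = 2.8725
  upper = 2 × 3.1105 − 2.6059 = 3.6151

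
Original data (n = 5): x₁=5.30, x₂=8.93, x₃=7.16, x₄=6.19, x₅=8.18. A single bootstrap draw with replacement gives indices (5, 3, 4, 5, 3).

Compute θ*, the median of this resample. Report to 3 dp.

Resample values: 8.18, 7.16, 6.19, 8.18, 7.16.
Sorted: 6.19, 7.16, 7.16, 8.18, 8.18
Median = middle value = 7.160

θ* = 7.160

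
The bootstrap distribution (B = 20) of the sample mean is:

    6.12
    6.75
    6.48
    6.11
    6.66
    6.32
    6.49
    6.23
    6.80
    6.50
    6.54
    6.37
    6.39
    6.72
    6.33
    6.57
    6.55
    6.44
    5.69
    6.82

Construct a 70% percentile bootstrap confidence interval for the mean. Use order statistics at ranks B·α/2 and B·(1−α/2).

(6.12, 6.72)

Sorted replicates: 5.69, 6.11, 6.12, 6.23, 6.32, 6.33, 6.37, 6.39, 6.44, 6.48, 6.49, 6.50, 6.54, 6.55, 6.57, 6.66, 6.72, 6.75, 6.80, 6.82
α = 0.30; lower rank = 20 × 0.150 = 3; upper rank = 20 × 0.850 = 17.
The 3rd smallest replicate is 6.12; the 17th is 6.72.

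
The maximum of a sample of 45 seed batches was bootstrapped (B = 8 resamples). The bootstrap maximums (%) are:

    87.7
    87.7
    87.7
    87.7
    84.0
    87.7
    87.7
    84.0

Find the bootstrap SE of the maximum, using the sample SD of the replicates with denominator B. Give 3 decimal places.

Bootstrap SE is the standard deviation of the 8 replicate maximums.
Mean of replicates: (87.7 + 87.7 + 87.7 + 87.7 + 84.0 + 87.7 + 87.7 + 84.0) / 8 = 694.2000 / 8 = 86.7750
Sum of squared deviations: (+0.9250)² + (+0.9250)² + (+0.9250)² + (+0.9250)² + (−2.7750)² + (+0.9250)² + (+0.9250)² + (−2.7750)² = 20.5350
Variance = 20.5350 / 8 = 2.5669
SE* = √2.5669

SE* = 1.602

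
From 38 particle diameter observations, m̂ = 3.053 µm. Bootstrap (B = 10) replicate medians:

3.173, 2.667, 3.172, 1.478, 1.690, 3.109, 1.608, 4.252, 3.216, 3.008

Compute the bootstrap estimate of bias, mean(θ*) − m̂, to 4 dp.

mean(θ*) = (3.173 + 2.667 + 3.172 + 1.478 + 1.690 + 3.109 + 1.608 + 4.252 + 3.216 + 3.008) / 10 = 2.73730
bias = 2.73730 − 3.053

bias = −0.3157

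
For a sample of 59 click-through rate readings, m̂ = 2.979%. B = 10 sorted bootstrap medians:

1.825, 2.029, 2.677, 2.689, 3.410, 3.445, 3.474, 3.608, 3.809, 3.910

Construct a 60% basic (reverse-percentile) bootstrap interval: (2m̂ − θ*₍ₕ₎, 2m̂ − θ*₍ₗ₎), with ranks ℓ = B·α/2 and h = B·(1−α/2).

Percentile endpoints at ranks 2 and 8: θ*₍2₎ = 2.029, θ*₍8₎ = 3.608.
Basic interval reflects these around m̂:
  lower = 2 × 2.979 − 3.608 = 2.350
  upper = 2 × 2.979 − 2.029 = 3.929

(2.350, 3.929)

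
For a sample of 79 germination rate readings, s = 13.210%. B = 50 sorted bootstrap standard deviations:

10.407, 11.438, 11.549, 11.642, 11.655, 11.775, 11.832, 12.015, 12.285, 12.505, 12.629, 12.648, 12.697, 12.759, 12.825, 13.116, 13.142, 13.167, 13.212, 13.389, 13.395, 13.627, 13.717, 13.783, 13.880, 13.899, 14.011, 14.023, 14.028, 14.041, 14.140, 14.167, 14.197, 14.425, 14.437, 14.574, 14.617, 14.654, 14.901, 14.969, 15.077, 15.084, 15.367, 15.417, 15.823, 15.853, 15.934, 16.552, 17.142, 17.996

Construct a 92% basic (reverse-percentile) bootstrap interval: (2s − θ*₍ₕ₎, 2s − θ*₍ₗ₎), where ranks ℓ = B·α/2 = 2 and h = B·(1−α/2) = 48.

Percentile endpoints at ranks 2 and 48: θ*₍2₎ = 11.438, θ*₍48₎ = 16.552.
Basic interval reflects these around s:
  lower = 2 × 13.210 − 16.552 = 9.868
  upper = 2 × 13.210 − 11.438 = 14.982

(9.868, 14.982)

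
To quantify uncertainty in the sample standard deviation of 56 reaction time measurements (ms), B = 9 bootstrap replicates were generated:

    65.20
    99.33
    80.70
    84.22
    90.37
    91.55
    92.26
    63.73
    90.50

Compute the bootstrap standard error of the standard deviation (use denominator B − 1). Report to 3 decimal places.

Bootstrap SE is the standard deviation of the 9 replicate standard deviations.
Mean of replicates: (65.20 + 99.33 + 80.70 + 84.22 + 90.37 + 91.55 + 92.26 + 63.73 + 90.50) / 9 = 757.8600 / 9 = 84.2067
Sum of squared deviations: (−19.0067)² + (+15.1233)² + (−3.5067)² + (+0.0133)² + (+6.1633)² + (+7.3433)² + (+8.0533)² + (−20.4767)² + (+6.2933)² = 1217.9328
Variance = 1217.9328 / 8 = 152.2416
SE* = √152.2416

SE* = 12.339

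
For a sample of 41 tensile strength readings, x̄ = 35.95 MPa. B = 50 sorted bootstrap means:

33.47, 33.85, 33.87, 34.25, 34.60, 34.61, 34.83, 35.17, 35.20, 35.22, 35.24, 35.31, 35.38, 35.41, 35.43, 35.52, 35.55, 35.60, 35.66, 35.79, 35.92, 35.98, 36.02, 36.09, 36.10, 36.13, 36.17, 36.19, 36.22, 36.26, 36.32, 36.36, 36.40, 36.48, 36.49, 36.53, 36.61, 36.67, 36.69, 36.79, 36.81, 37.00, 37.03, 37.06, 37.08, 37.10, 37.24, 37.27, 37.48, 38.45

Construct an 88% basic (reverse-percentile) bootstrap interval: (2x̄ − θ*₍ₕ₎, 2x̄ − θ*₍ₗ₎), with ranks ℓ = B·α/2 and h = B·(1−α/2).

(34.66, 38.03)

Percentile endpoints at ranks 3 and 47: θ*₍3₎ = 33.87, θ*₍47₎ = 37.24.
Basic interval reflects these around x̄:
  lower = 2 × 35.95 − 37.24 = 34.66
  upper = 2 × 35.95 − 33.87 = 38.03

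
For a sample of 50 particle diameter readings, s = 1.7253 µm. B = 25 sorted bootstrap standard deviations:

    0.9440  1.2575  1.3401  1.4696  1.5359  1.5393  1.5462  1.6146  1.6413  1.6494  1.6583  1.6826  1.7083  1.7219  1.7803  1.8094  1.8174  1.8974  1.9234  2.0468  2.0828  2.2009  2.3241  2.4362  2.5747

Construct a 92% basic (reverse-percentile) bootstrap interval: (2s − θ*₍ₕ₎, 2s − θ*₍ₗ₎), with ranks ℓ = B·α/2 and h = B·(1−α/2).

(1.0144, 2.5066)

Percentile endpoints at ranks 1 and 24: θ*₍1₎ = 0.9440, θ*₍24₎ = 2.4362.
Basic interval reflects these around s:
  lower = 2 × 1.7253 − 2.4362 = 1.0144
  upper = 2 × 1.7253 − 0.9440 = 2.5066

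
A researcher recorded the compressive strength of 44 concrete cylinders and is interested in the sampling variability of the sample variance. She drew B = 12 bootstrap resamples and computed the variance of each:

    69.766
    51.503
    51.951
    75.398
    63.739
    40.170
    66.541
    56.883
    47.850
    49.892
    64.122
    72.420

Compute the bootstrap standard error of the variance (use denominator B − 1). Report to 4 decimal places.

Bootstrap SE is the standard deviation of the 12 replicate variances.
Mean of replicates: (69.766 + 51.503 + 51.951 + 75.398 + 63.739 + 40.170 + 66.541 + 56.883 + 47.850 + 49.892 + 64.122 + 72.420) / 12 = 710.23500 / 12 = 59.18625
Sum of squared deviations: (+10.57975)² + (−7.68325)² + (−7.23525)² + (+16.21175)² + (+4.55275)² + (−19.01625)² + (+7.35475)² + (−2.30325)² + (−11.33625)² + (−9.29425)² + (+4.93575)² + (+13.23375)² = 1342.26314
Variance = 1342.26314 / 11 = 122.02392
SE* = √122.02392

SE* = 11.0464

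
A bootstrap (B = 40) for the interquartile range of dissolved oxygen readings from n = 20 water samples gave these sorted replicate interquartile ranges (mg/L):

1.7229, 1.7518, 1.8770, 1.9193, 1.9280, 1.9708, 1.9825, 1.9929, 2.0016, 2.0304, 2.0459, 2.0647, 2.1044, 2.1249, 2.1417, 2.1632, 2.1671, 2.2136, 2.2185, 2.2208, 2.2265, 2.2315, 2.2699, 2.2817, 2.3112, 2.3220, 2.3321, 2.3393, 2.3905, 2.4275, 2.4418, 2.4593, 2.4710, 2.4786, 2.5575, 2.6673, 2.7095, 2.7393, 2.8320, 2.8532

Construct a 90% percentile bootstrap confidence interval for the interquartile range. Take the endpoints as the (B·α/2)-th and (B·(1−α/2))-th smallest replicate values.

α = 0.10; lower rank = 40 × 0.050 = 2; upper rank = 40 × 0.950 = 38.
The 2nd smallest replicate is 1.7518; the 38th is 2.7393.

(1.7518, 2.7393)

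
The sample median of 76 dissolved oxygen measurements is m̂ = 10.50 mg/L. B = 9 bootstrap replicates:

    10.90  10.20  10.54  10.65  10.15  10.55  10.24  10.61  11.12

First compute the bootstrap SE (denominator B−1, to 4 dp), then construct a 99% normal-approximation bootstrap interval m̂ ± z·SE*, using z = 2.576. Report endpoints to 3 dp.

(9.665, 11.335)

Mean of replicates = 10.5511; sum of squared deviations = 0.8397; SE* = √(0.8397/8) = 0.3240
Margin = 2.576 × 0.3240 = 0.8346
Interval: 10.50 ± 0.8346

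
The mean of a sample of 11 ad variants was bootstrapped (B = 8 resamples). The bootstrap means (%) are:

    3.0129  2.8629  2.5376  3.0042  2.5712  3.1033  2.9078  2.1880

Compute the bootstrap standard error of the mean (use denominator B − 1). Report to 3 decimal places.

SE* = 0.313

Bootstrap SE is the standard deviation of the 8 replicate means.
Mean of replicates: (3.0129 + 2.8629 + 2.5376 + 3.0042 + 2.5712 + 3.1033 + 2.9078 + 2.1880) / 8 = 22.18790 / 8 = 2.77349
Sum of squared deviations: (+0.23941)² + (+0.08941)² + (−0.23589)² + (+0.23071)² + (−0.20229)² + (+0.32981)² + (+0.13431)² + (−0.58549)² = 0.68472
Variance = 0.68472 / 7 = 0.09782
SE* = √0.09782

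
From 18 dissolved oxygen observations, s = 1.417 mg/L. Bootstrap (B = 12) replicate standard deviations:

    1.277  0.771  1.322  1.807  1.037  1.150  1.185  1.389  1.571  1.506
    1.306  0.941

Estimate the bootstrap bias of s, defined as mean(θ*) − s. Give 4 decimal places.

bias = −0.1452

mean(θ*) = (1.277 + 0.771 + 1.322 + 1.807 + 1.037 + 1.150 + 1.185 + 1.389 + 1.571 + 1.506 + 1.306 + 0.941) / 12 = 1.27183
bias = 1.27183 − 1.417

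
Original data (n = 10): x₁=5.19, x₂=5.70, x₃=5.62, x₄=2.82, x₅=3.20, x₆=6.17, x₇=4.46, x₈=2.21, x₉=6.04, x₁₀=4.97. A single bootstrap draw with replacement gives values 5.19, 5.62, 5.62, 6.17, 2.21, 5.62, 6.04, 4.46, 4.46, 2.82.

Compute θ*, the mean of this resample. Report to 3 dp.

θ* = 4.821

Mean = (5.19 + 5.62 + 5.62 + 6.17 + 2.21 + 5.62 + 6.04 + 4.46 + 4.46 + 2.82) / 10 = 48.210 / 10 = 4.821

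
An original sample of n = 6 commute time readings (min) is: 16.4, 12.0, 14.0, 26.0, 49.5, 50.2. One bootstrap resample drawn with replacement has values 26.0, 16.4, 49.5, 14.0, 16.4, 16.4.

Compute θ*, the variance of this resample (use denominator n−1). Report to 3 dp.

θ* = 184.570

Mean = 23.1167; sum of squared deviations = 922.8483
s² = 922.8483 / 5 = 184.5697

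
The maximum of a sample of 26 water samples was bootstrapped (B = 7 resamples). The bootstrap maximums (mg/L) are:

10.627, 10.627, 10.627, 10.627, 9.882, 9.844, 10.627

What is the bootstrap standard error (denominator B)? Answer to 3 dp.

Bootstrap SE is the standard deviation of the 7 replicate maximums.
Mean of replicates: (10.627 + 10.627 + 10.627 + 10.627 + 9.882 + 9.844 + 10.627) / 7 = 72.8610 / 7 = 10.4087
Sum of squared deviations: (+0.2183)² + (+0.2183)² + (+0.2183)² + (+0.2183)² + (−0.5267)² + (−0.5647)² + (+0.2183)² = 0.8346
Variance = 0.8346 / 7 = 0.1192
SE* = √0.1192

SE* = 0.345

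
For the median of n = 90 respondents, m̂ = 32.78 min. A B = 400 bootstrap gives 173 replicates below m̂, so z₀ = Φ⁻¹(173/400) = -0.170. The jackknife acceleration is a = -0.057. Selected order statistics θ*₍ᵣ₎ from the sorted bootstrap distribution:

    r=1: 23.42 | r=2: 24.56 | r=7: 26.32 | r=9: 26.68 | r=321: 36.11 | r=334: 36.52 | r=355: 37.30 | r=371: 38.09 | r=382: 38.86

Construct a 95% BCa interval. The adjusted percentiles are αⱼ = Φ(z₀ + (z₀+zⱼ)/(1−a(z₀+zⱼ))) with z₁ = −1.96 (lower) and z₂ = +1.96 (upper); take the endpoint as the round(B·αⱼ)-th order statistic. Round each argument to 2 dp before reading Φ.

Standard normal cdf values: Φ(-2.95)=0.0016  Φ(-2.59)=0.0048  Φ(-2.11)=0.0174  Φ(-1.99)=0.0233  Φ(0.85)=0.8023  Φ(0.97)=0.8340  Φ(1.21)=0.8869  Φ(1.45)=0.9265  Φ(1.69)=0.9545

Lower: z₀ + z₁ = -0.170 + (-1.960) = -2.130; 1 − a(z₀+z₁) = 1 − (-0.057)(-2.130) = 0.8786; argument = -0.170 + (-2.130)/0.8786 = -2.5943 → -2.59.
α₁ = Φ(-2.59) = 0.0048; rank = round(400 × 0.0048) = 2; θ*₍2₎ = 24.56.
Upper: z₀ + z₂ = 1.790; 1 − a(z₀+z₂) = 1.1020; argument = 1.4543 → 1.45; α₂ = 0.9265; rank = 371; θ*₍371₎ = 38.09.

(24.56, 38.09)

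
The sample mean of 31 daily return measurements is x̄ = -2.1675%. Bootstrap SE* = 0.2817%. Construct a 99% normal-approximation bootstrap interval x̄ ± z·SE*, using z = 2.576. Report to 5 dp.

Margin = 2.576 × 0.2817 = 0.725659
Interval: -2.1675 ± 0.725659

(-2.89316, -1.44184)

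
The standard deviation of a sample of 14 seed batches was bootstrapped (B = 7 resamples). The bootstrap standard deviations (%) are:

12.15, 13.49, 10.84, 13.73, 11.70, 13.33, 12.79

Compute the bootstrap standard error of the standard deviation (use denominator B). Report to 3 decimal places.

Bootstrap SE is the standard deviation of the 7 replicate standard deviations.
Mean of replicates: (12.15 + 13.49 + 10.84 + 13.73 + 11.70 + 13.33 + 12.79) / 7 = 88.0300 / 7 = 12.5757
Sum of squared deviations: (−0.4257)² + (+0.9143)² + (−1.7357)² + (+1.1543)² + (−0.8757)² + (+0.7543)² + (+0.2143)² = 6.7440
Variance = 6.7440 / 7 = 0.9634
SE* = √0.9634

SE* = 0.982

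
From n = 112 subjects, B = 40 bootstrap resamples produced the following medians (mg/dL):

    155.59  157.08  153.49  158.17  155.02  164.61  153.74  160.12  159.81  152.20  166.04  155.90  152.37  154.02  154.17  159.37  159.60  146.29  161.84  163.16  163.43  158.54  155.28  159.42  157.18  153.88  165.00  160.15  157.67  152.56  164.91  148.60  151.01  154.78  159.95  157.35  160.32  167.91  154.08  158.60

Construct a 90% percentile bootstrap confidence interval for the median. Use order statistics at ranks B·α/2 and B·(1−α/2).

(148.60, 165.00)

Sorted replicates: 146.29, 148.60, 151.01, 152.20, 152.37, 152.56, 153.49, 153.74, 153.88, 154.02, 154.08, 154.17, 154.78, 155.02, 155.28, 155.59, 155.90, 157.08, 157.18, 157.35, 157.67, 158.17, 158.54, 158.60, 159.37, 159.42, 159.60, 159.81, 159.95, 160.12, 160.15, 160.32, 161.84, 163.16, 163.43, 164.61, 164.91, 165.00, 166.04, 167.91
α = 0.10; lower rank = 40 × 0.050 = 2; upper rank = 40 × 0.950 = 38.
The 2nd smallest replicate is 148.60; the 38th is 165.00.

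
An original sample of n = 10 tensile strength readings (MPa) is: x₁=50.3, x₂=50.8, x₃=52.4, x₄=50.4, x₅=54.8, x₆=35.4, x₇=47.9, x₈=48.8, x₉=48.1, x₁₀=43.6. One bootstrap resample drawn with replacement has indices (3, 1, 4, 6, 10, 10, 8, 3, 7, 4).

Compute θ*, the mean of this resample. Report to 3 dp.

Resample values: 52.4, 50.3, 50.4, 35.4, 43.6, 43.6, 48.8, 52.4, 47.9, 50.4.
Mean = (52.4 + 50.3 + 50.4 + 35.4 + 43.6 + 43.6 + 48.8 + 52.4 + 47.9 + 50.4) / 10 = 475.20 / 10 = 47.520

θ* = 47.520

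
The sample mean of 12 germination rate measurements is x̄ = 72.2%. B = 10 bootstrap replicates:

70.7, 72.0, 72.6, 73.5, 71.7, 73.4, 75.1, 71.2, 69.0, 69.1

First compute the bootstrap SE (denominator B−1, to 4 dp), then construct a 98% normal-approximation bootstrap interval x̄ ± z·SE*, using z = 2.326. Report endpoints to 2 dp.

Mean of replicates = 71.8300; sum of squared deviations = 33.7210; SE* = √(33.7210/9) = 1.9357
Margin = 2.326 × 1.9357 = 4.502
Interval: 72.2 ± 4.502

(67.70, 76.70)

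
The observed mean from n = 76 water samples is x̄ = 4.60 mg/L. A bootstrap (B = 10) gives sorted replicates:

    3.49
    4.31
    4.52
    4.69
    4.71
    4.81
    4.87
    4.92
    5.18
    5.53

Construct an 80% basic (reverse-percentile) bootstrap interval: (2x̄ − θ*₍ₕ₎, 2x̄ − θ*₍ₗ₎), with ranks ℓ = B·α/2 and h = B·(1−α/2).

(4.02, 5.71)

Percentile endpoints at ranks 1 and 9: θ*₍1₎ = 3.49, θ*₍9₎ = 5.18.
Basic interval reflects these around x̄:
  lower = 2 × 4.60 − 5.18 = 4.02
  upper = 2 × 4.60 − 3.49 = 5.71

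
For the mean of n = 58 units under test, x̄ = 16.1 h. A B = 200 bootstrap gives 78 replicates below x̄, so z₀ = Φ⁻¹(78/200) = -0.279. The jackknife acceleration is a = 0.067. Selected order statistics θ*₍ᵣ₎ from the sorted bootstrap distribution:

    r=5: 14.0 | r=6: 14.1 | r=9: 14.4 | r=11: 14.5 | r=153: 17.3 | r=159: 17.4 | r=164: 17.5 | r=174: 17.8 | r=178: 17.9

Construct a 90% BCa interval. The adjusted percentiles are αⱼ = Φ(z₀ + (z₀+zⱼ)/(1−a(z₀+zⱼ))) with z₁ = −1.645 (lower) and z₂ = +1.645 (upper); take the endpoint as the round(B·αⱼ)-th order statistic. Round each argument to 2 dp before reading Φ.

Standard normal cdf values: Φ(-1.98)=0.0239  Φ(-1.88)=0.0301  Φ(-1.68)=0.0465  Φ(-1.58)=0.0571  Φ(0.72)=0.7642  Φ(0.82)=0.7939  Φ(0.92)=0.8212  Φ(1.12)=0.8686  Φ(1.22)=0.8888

(14.0, 17.9)

Lower: z₀ + z₁ = -0.279 + (-1.645) = -1.924; 1 − a(z₀+z₁) = 1 − (0.067)(-1.924) = 1.1289; argument = -0.279 + (-1.924)/1.1289 = -1.9833 → -1.98.
α₁ = Φ(-1.98) = 0.0239; rank = round(200 × 0.0239) = 5; θ*₍5₎ = 14.0.
Upper: z₀ + z₂ = 1.366; 1 − a(z₀+z₂) = 0.9085; argument = 1.2246 → 1.22; α₂ = 0.8888; rank = 178; θ*₍178₎ = 17.9.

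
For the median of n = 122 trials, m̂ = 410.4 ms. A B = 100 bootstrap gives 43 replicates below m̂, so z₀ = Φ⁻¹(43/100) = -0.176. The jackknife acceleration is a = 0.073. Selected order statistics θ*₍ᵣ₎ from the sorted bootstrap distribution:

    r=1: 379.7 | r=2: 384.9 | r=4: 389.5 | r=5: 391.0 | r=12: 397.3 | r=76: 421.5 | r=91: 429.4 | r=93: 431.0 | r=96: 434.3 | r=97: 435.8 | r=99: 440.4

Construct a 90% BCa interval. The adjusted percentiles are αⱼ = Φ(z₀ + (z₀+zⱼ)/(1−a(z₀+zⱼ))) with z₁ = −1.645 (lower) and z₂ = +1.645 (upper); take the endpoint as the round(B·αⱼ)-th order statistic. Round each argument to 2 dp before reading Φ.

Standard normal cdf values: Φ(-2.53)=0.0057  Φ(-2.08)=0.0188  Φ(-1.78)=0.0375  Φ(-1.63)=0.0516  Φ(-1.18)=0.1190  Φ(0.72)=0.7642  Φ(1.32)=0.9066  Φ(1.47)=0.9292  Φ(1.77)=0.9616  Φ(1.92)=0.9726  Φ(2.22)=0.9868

(389.5, 431.0)

Lower: z₀ + z₁ = -0.176 + (-1.645) = -1.821; 1 − a(z₀+z₁) = 1 − (0.073)(-1.821) = 1.1329; argument = -0.176 + (-1.821)/1.1329 = -1.7833 → -1.78.
α₁ = Φ(-1.78) = 0.0375; rank = round(100 × 0.0375) = 4; θ*₍4₎ = 389.5.
Upper: z₀ + z₂ = 1.469; 1 − a(z₀+z₂) = 0.8928; argument = 1.4695 → 1.47; α₂ = 0.9292; rank = 93; θ*₍93₎ = 431.0.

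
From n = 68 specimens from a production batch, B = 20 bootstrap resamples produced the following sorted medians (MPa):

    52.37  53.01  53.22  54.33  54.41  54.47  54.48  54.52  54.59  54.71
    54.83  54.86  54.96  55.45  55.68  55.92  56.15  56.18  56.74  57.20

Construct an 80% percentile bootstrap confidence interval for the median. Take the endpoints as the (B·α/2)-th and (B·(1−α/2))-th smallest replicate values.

α = 0.20; lower rank = 20 × 0.100 = 2; upper rank = 20 × 0.900 = 18.
The 2nd smallest replicate is 53.01; the 18th is 56.18.

(53.01, 56.18)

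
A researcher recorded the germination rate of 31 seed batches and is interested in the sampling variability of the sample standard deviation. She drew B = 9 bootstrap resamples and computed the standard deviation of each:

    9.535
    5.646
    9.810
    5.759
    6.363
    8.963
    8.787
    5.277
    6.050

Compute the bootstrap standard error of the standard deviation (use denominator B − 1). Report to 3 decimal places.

SE* = 1.867

Bootstrap SE is the standard deviation of the 9 replicate standard deviations.
Mean of replicates: (9.535 + 5.646 + 9.810 + 5.759 + 6.363 + 8.963 + 8.787 + 5.277 + 6.050) / 9 = 66.1900 / 9 = 7.3544
Sum of squared deviations: (+2.1806)² + (−1.7084)² + (+2.4556)² + (−1.5954)² + (−0.9914)² + (+1.6086)² + (+1.4326)² + (−2.0774)² + (−1.3044)² = 27.8888
Variance = 27.8888 / 8 = 3.4861
SE* = √3.4861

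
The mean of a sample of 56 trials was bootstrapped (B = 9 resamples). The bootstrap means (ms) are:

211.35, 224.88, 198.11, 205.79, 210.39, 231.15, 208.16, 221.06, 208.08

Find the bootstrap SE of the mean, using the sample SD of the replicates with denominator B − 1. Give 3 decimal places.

SE* = 10.404

Bootstrap SE is the standard deviation of the 9 replicate means.
Mean of replicates: (211.35 + 224.88 + 198.11 + 205.79 + 210.39 + 231.15 + 208.16 + 221.06 + 208.08) / 9 = 1918.9700 / 9 = 213.2189
Sum of squared deviations: (−1.8689)² + (+11.6611)² + (−15.1089)² + (−7.4289)² + (−2.8289)² + (+17.9311)² + (−5.0589)² + (+7.8411)² + (−5.1389)² = 865.9521
Variance = 865.9521 / 8 = 108.2440
SE* = √108.2440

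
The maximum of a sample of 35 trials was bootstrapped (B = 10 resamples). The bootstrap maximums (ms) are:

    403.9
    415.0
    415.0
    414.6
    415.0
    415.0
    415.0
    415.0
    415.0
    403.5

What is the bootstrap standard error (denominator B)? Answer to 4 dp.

SE* = 4.5024

Bootstrap SE is the standard deviation of the 10 replicate maximums.
Mean of replicates: (403.9 + 415.0 + 415.0 + 414.6 + 415.0 + 415.0 + 415.0 + 415.0 + 415.0 + 403.5) / 10 = 4127.00000 / 10 = 412.70000
Sum of squared deviations: (−8.80000)² + (+2.30000)² + (+2.30000)² + (+1.90000)² + (+2.30000)² + (+2.30000)² + (+2.30000)² + (+2.30000)² + (+2.30000)² + (−9.20000)² = 202.72000
Variance = 202.72000 / 10 = 20.27200
SE* = √20.27200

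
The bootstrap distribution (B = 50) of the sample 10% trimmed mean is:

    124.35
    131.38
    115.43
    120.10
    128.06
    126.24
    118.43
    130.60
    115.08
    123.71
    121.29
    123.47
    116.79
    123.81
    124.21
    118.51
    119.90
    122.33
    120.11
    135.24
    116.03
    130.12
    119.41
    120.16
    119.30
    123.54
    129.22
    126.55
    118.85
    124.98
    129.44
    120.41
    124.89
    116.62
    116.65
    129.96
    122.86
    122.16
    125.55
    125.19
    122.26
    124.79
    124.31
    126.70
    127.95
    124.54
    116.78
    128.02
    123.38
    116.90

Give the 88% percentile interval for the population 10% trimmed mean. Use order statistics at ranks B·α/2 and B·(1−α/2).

(116.03, 130.12)

Sorted replicates: 115.08, 115.43, 116.03, 116.62, 116.65, 116.78, 116.79, 116.90, 118.43, 118.51, 118.85, 119.30, 119.41, 119.90, 120.10, 120.11, 120.16, 120.41, 121.29, 122.16, 122.26, 122.33, 122.86, 123.38, 123.47, 123.54, 123.71, 123.81, 124.21, 124.31, 124.35, 124.54, 124.79, 124.89, 124.98, 125.19, 125.55, 126.24, 126.55, 126.70, 127.95, 128.02, 128.06, 129.22, 129.44, 129.96, 130.12, 130.60, 131.38, 135.24
α = 0.12; lower rank = 50 × 0.060 = 3; upper rank = 50 × 0.940 = 47.
The 3rd smallest replicate is 116.03; the 47th is 130.12.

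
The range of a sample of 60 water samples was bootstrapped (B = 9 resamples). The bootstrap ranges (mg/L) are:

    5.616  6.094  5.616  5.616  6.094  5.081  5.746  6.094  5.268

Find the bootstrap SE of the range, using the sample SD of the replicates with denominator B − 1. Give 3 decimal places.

Bootstrap SE is the standard deviation of the 9 replicate ranges.
Mean of replicates: (5.616 + 6.094 + 5.616 + 5.616 + 6.094 + 5.081 + 5.746 + 6.094 + 5.268) / 9 = 51.2250 / 9 = 5.6917
Sum of squared deviations: (−0.0757)² + (+0.4023)² + (−0.0757)² + (−0.0757)² + (+0.4023)² + (−0.6107)² + (+0.0543)² + (+0.4023)² + (−0.4237)² = 1.0582
Variance = 1.0582 / 8 = 0.1323
SE* = √0.1323

SE* = 0.364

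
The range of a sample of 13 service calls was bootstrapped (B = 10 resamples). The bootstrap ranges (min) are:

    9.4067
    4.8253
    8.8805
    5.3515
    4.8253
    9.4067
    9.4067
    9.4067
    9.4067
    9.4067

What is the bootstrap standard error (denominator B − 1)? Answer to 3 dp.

SE* = 2.103

Bootstrap SE is the standard deviation of the 10 replicate ranges.
Mean of replicates: (9.4067 + 4.8253 + 8.8805 + 5.3515 + 4.8253 + 9.4067 + 9.4067 + 9.4067 + 9.4067 + 9.4067) / 10 = 80.32280 / 10 = 8.03228
Sum of squared deviations: (+1.37442)² + (−3.20698)² + (+0.84822)² + (−2.68078)² + (−3.20698)² + (+1.37442)² + (+1.37442)² + (+1.37442)² + (+1.37442)² + (+1.37442)² = 39.80968
Variance = 39.80968 / 9 = 4.42330
SE* = √4.42330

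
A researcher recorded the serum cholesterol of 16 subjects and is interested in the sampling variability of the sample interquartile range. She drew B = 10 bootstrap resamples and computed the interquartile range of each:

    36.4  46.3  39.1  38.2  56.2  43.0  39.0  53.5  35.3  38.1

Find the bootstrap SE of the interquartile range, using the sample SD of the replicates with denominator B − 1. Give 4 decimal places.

Bootstrap SE is the standard deviation of the 10 replicate interquartile ranges.
Mean of replicates: (36.4 + 46.3 + 39.1 + 38.2 + 56.2 + 43.0 + 39.0 + 53.5 + 35.3 + 38.1) / 10 = 425.10000 / 10 = 42.51000
Sum of squared deviations: (−6.11000)² + (+3.79000)² + (−3.41000)² + (−4.31000)² + (+13.69000)² + (+0.49000)² + (−3.51000)² + (+10.99000)² + (−7.21000)² + (−4.41000)² = 474.08900
Variance = 474.08900 / 9 = 52.67656
SE* = √52.67656

SE* = 7.2579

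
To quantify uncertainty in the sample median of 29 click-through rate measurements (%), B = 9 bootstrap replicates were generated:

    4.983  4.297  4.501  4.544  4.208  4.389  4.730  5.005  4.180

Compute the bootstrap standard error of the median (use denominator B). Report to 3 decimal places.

SE* = 0.293

Bootstrap SE is the standard deviation of the 9 replicate medians.
Mean of replicates: (4.983 + 4.297 + 4.501 + 4.544 + 4.208 + 4.389 + 4.730 + 5.005 + 4.180) / 9 = 40.8370 / 9 = 4.5374
Sum of squared deviations: (+0.4456)² + (−0.2404)² + (−0.0364)² + (+0.0066)² + (−0.3294)² + (−0.1484)² + (+0.1926)² + (+0.4676)² + (−0.3574)² = 0.7717
Variance = 0.7717 / 9 = 0.0857
SE* = √0.0857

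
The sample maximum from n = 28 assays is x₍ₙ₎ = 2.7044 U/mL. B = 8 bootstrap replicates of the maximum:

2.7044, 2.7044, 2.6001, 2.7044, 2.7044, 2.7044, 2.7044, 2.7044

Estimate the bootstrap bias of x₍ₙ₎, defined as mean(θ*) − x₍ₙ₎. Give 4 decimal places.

bias = −0.0130

mean(θ*) = (2.7044 + 2.7044 + 2.6001 + 2.7044 + 2.7044 + 2.7044 + 2.7044 + 2.7044) / 8 = 2.69136
bias = 2.69136 − 2.7044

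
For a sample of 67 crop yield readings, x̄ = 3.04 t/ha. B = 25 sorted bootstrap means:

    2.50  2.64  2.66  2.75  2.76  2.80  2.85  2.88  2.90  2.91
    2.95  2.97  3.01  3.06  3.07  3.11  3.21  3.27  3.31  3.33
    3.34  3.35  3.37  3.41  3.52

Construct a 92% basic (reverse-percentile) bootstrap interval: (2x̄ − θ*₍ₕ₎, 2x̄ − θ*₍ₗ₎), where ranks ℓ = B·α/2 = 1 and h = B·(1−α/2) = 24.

(2.67, 3.58)

Percentile endpoints at ranks 1 and 24: θ*₍1₎ = 2.50, θ*₍24₎ = 3.41.
Basic interval reflects these around x̄:
  lower = 2 × 3.04 − 3.41 = 2.67
  upper = 2 × 3.04 − 2.50 = 3.58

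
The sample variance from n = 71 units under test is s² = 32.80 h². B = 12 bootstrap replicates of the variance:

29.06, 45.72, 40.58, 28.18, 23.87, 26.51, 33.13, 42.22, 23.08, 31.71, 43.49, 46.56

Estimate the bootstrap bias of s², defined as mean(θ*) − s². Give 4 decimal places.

mean(θ*) = (29.06 + 45.72 + 40.58 + 28.18 + 23.87 + 26.51 + 33.13 + 42.22 + 23.08 + 31.71 + 43.49 + 46.56) / 12 = 34.50917
bias = 34.50917 − 32.80

bias = +1.7092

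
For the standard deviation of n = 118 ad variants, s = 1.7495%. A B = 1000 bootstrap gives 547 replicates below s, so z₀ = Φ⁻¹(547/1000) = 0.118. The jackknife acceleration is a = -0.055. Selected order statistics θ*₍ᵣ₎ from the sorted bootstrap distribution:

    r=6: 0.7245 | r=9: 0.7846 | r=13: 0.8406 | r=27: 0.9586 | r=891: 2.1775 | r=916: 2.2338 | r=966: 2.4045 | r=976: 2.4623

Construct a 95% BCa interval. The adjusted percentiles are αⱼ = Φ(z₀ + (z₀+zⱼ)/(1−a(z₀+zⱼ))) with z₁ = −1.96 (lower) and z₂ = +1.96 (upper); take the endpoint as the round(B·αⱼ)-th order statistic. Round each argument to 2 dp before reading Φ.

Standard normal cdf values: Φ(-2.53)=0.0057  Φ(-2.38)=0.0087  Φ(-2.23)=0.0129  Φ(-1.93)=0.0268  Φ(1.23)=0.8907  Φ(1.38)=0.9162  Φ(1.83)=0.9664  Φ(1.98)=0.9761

(0.9586, 2.4623)

Lower: z₀ + z₁ = 0.118 + (-1.960) = -1.842; 1 − a(z₀+z₁) = 1 − (-0.055)(-1.842) = 0.8987; argument = 0.118 + (-1.842)/0.8987 = -1.9317 → -1.93.
α₁ = Φ(-1.93) = 0.0268; rank = round(1000 × 0.0268) = 27; θ*₍27₎ = 0.9586.
Upper: z₀ + z₂ = 2.078; 1 − a(z₀+z₂) = 1.1143; argument = 1.9829 → 1.98; α₂ = 0.9761; rank = 976; θ*₍976₎ = 2.4623.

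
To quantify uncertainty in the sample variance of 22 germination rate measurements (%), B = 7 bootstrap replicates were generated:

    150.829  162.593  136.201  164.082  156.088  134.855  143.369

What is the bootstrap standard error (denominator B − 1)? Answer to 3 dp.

SE* = 11.957

Bootstrap SE is the standard deviation of the 7 replicate variances.
Mean of replicates: (150.829 + 162.593 + 136.201 + 164.082 + 156.088 + 134.855 + 143.369) / 7 = 1048.0170 / 7 = 149.7167
Sum of squared deviations: (+1.1123)² + (+12.8763)² + (−13.5157)² + (+14.3653)² + (+6.3713)² + (−14.8617)² + (−6.3477)² = 857.8292
Variance = 857.8292 / 6 = 142.9715
SE* = √142.9715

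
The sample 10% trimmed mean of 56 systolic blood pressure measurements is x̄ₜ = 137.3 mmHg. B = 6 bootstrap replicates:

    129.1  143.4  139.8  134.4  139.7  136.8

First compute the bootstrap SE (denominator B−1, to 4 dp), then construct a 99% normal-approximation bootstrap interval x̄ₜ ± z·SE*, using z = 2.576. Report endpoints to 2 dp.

(124.42, 150.18)

Mean of replicates = 137.2000; sum of squared deviations = 125.0600; SE* = √(125.0600/5) = 5.0012
Margin = 2.576 × 5.0012 = 12.883
Interval: 137.3 ± 12.883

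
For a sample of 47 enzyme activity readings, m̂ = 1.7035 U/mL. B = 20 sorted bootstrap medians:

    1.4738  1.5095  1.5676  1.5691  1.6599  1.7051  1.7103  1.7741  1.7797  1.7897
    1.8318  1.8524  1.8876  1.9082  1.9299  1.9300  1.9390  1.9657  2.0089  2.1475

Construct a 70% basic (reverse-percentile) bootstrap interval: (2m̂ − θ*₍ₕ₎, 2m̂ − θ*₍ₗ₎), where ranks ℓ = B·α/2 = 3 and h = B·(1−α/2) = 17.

(1.4680, 1.8394)

Percentile endpoints at ranks 3 and 17: θ*₍3₎ = 1.5676, θ*₍17₎ = 1.9390.
Basic interval reflects these around m̂:
  lower = 2 × 1.7035 − 1.9390 = 1.4680
  upper = 2 × 1.7035 − 1.5676 = 1.8394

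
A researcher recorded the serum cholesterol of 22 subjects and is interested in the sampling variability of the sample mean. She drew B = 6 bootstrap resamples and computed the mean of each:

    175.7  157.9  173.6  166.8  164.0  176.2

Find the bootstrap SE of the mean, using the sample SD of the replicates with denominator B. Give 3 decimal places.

SE* = 6.720

Bootstrap SE is the standard deviation of the 6 replicate means.
Mean of replicates: (175.7 + 157.9 + 173.6 + 166.8 + 164.0 + 176.2) / 6 = 1014.2000 / 6 = 169.0333
Sum of squared deviations: (+6.6667)² + (−11.1333)² + (+4.5667)² + (−2.2333)² + (−5.0333)² + (+7.1667)² = 270.9333
Variance = 270.9333 / 6 = 45.1556
SE* = √45.1556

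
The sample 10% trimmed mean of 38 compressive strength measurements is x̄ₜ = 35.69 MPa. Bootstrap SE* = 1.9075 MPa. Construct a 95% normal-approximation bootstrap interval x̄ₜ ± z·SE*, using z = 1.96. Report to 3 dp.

Margin = 1.96 × 1.9075 = 3.7387
Interval: 35.69 ± 3.7387

(31.951, 39.429)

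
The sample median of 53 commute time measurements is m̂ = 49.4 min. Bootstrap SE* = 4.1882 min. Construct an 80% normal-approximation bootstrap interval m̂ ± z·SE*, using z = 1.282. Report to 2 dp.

Margin = 1.282 × 4.1882 = 5.369
Interval: 49.4 ± 5.369

(44.03, 54.77)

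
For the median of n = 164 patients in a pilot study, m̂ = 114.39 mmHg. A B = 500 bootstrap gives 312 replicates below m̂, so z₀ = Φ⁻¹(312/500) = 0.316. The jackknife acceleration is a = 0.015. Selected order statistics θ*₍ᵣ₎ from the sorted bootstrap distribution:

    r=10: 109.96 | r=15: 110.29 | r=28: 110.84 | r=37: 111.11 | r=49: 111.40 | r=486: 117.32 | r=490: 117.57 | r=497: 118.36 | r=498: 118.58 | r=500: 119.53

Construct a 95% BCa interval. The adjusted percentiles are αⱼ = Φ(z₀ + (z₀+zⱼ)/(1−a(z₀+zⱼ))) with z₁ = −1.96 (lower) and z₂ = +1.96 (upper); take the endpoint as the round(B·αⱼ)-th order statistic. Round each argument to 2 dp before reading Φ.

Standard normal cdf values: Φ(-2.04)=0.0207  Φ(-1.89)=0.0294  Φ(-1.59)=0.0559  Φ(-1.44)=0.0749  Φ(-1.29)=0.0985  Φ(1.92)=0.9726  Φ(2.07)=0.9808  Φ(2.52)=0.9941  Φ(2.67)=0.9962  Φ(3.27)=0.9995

Lower: z₀ + z₁ = 0.316 + (-1.960) = -1.644; 1 − a(z₀+z₁) = 1 − (0.015)(-1.644) = 1.0247; argument = 0.316 + (-1.644)/1.0247 = -1.2884 → -1.29.
α₁ = Φ(-1.29) = 0.0985; rank = round(500 × 0.0985) = 49; θ*₍49₎ = 111.40.
Upper: z₀ + z₂ = 2.276; 1 − a(z₀+z₂) = 0.9659; argument = 2.6724 → 2.67; α₂ = 0.9962; rank = 498; θ*₍498₎ = 118.58.

(111.40, 118.58)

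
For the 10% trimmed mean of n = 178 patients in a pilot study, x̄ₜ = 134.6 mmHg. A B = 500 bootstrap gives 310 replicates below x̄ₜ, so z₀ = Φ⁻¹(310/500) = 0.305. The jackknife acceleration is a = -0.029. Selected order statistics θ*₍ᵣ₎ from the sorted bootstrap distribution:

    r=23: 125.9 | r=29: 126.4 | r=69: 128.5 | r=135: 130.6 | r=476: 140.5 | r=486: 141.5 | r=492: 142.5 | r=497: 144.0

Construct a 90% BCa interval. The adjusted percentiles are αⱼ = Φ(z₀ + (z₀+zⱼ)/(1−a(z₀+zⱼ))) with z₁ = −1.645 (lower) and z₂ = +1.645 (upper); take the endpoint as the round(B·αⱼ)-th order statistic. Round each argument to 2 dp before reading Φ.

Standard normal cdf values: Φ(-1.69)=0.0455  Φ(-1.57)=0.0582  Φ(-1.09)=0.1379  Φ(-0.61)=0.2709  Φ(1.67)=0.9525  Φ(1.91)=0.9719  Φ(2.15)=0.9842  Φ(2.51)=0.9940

Lower: z₀ + z₁ = 0.305 + (-1.645) = -1.340; 1 − a(z₀+z₁) = 1 − (-0.029)(-1.340) = 0.9611; argument = 0.305 + (-1.340)/0.9611 = -1.0892 → -1.09.
α₁ = Φ(-1.09) = 0.1379; rank = round(500 × 0.1379) = 69; θ*₍69₎ = 128.5.
Upper: z₀ + z₂ = 1.950; 1 − a(z₀+z₂) = 1.0566; argument = 2.1506 → 2.15; α₂ = 0.9842; rank = 492; θ*₍492₎ = 142.5.

(128.5, 142.5)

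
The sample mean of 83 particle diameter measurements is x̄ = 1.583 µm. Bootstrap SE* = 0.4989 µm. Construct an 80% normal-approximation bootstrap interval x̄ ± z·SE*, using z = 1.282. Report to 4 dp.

Margin = 1.282 × 0.4989 = 0.63959
Interval: 1.583 ± 0.63959

(0.9434, 2.2226)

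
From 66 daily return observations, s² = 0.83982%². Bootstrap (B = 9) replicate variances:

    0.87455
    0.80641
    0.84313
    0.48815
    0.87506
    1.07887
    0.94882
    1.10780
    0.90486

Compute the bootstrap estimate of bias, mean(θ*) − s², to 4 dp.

mean(θ*) = (0.87455 + 0.80641 + 0.84313 + 0.48815 + 0.87506 + 1.07887 + 0.94882 + 1.10780 + 0.90486) / 9 = 0.88085
bias = 0.88085 − 0.83982

bias = +0.0410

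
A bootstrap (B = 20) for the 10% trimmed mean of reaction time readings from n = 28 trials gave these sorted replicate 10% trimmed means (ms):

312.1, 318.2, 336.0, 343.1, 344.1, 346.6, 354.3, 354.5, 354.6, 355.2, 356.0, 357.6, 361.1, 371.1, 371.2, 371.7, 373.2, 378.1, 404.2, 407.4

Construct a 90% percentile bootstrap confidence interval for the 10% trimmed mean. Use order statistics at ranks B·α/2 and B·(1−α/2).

α = 0.10; lower rank = 20 × 0.050 = 1; upper rank = 20 × 0.950 = 19.
The 1st smallest replicate is 312.1; the 19th is 404.2.

(312.1, 404.2)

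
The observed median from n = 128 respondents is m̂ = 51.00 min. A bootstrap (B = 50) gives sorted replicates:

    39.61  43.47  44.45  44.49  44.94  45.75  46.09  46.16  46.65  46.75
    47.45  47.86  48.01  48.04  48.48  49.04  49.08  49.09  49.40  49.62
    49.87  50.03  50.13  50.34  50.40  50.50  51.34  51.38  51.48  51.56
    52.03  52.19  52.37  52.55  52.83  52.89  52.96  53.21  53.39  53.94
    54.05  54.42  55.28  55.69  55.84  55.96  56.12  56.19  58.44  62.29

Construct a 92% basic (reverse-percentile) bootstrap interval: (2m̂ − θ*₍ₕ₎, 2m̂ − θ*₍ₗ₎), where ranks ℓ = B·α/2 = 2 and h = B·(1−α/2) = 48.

Percentile endpoints at ranks 2 and 48: θ*₍2₎ = 43.47, θ*₍48₎ = 56.19.
Basic interval reflects these around m̂:
  lower = 2 × 51.00 − 56.19 = 45.81
  upper = 2 × 51.00 − 43.47 = 58.53

(45.81, 58.53)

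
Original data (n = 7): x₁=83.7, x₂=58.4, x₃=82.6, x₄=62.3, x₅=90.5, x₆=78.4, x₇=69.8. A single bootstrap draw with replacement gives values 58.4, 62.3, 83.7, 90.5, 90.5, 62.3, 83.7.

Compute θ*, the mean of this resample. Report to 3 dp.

θ* = 75.914

Mean = (58.4 + 62.3 + 83.7 + 90.5 + 90.5 + 62.3 + 83.7) / 7 = 531.40 / 7 = 75.914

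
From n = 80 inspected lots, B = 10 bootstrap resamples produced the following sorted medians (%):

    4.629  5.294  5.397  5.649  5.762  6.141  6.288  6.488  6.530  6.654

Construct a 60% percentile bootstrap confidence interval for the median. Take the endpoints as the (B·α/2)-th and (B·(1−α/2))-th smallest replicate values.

α = 0.40; lower rank = 10 × 0.200 = 2; upper rank = 10 × 0.800 = 8.
The 2nd smallest replicate is 5.294; the 8th is 6.488.

(5.294, 6.488)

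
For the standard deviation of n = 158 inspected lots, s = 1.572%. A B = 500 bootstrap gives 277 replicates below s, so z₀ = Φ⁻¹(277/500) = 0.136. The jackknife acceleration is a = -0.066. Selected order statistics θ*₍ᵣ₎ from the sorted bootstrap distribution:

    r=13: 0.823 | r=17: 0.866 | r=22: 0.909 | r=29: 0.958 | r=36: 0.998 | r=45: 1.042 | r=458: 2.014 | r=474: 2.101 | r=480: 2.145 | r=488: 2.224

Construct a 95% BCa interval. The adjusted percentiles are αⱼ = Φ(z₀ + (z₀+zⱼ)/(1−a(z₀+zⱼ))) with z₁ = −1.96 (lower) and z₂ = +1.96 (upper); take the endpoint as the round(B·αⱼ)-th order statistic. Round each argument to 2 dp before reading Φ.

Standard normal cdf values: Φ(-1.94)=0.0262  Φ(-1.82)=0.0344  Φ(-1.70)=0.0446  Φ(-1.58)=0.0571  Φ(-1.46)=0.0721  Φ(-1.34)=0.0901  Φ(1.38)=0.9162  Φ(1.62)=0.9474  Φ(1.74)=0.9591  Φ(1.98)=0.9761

Lower: z₀ + z₁ = 0.136 + (-1.960) = -1.824; 1 − a(z₀+z₁) = 1 − (-0.066)(-1.824) = 0.8796; argument = 0.136 + (-1.824)/0.8796 = -1.9376 → -1.94.
α₁ = Φ(-1.94) = 0.0262; rank = round(500 × 0.0262) = 13; θ*₍13₎ = 0.823.
Upper: z₀ + z₂ = 2.096; 1 − a(z₀+z₂) = 1.1383; argument = 1.9773 → 1.98; α₂ = 0.9761; rank = 488; θ*₍488₎ = 2.224.

(0.823, 2.224)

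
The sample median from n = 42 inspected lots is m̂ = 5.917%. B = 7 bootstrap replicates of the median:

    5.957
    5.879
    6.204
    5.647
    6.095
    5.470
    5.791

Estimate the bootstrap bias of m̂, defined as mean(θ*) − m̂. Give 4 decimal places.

bias = −0.0537

mean(θ*) = (5.957 + 5.879 + 6.204 + 5.647 + 6.095 + 5.470 + 5.791) / 7 = 5.86329
bias = 5.86329 − 5.917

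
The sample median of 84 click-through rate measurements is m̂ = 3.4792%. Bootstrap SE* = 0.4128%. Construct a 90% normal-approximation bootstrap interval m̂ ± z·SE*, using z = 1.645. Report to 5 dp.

Margin = 1.645 × 0.4128 = 0.679056
Interval: 3.4792 ± 0.679056

(2.80014, 4.15826)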